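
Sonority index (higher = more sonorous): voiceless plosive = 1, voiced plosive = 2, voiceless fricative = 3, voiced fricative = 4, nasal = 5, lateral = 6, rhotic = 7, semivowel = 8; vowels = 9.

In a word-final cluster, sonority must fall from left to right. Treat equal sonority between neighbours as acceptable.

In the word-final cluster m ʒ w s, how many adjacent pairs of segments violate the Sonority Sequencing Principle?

1

/m/ is a nasal (sonority 5).
/ʒ/ is a voiced fricative (sonority 4).
/w/ is a semivowel (sonority 8).
/s/ is a voiceless fricative (sonority 3).
/m/→/ʒ/: 5→4 (falls) — ok.
/ʒ/→/w/: 4→8 (does not fall) — violation.
/w/→/s/: 8→3 (falls) — ok.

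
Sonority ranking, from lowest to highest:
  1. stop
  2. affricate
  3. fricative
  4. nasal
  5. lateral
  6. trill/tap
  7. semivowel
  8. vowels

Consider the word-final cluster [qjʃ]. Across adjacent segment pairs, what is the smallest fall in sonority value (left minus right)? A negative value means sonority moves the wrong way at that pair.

-6

/q/ is a stop (sonority 1).
/j/ is a semivowel (sonority 7).
/ʃ/ is a fricative (sonority 3).
/q/→/j/: change -6.
/j/→/ʃ/: change +4.
Minimum = -6.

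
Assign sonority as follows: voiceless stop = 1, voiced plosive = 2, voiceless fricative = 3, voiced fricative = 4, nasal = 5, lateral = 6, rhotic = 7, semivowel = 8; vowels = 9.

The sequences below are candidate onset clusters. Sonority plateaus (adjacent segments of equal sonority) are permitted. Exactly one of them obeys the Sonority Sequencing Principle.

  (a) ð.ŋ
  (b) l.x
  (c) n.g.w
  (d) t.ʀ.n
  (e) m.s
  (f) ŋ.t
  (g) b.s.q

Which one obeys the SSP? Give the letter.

a

(a) ð.ŋ: profile 4-5 — obeys.
(b) l.x: profile 6-3 — violates.
(c) n.g.w: profile 5-2-8 — violates.
(d) t.ʀ.n: profile 1-7-5 — violates.
(e) m.s: profile 5-3 — violates.
(f) ŋ.t: profile 5-1 — violates.
(g) b.s.q: profile 2-3-1 — violates.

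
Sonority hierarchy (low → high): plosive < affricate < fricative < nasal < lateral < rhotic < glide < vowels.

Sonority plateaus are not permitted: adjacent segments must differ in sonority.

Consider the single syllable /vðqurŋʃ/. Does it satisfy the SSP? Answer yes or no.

Onset: /v/ is a fricative (sonority 3), /ð/ is a fricative (sonority 3), /q/ is a plosive (sonority 1); then the nucleus /u/ (sonority 8).
Onset profile 3-3-1-8 — does not strictly rise throughout.
Coda: /r/ is a rhotic (sonority 6), /ŋ/ is a nasal (sonority 4), /ʃ/ is a fricative (sonority 3).
Coda profile 8-6-4-3 — falls from the nucleus.

no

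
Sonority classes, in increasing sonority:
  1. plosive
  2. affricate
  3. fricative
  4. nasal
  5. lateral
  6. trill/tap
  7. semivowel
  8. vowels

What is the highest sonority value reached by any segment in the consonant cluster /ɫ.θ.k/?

/ɫ/: lateral = 5.
/θ/: fricative = 3.
/k/: plosive = 1.
The maximum is 5.

5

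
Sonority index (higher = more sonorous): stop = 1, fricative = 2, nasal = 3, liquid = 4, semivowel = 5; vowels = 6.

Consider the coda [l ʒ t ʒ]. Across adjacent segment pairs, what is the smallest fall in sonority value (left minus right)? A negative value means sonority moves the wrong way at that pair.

/l/: liquid = 4.
/ʒ/: fricative = 2.
/t/: stop = 1.
/ʒ/: fricative = 2.
/l/→/ʒ/: change +2.
/ʒ/→/t/: change +1.
/t/→/ʒ/: change -1.
Minimum = -1.

-1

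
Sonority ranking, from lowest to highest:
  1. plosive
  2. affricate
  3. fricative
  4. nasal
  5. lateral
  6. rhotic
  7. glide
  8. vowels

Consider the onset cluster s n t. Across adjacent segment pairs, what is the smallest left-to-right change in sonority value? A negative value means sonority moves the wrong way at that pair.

-3

/s/: fricative = 3.
/n/: nasal = 4.
/t/: plosive = 1.
/s/→/n/: change +1.
/n/→/t/: change -3.
Minimum = -3.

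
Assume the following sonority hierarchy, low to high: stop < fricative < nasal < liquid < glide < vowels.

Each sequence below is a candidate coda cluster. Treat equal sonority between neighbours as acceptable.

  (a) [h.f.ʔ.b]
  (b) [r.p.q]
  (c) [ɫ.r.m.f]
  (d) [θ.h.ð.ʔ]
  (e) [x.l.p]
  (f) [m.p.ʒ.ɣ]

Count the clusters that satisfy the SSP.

(a) [h.f.ʔ.b]: profile 2-2-1-1 — obeys.
(b) [r.p.q]: profile 4-1-1 — obeys.
(c) [ɫ.r.m.f]: profile 4-4-3-2 — obeys.
(d) [θ.h.ð.ʔ]: profile 2-2-2-1 — obeys.
(e) [x.l.p]: profile 2-4-1 — violates.
(f) [m.p.ʒ.ɣ]: profile 3-1-2-2 — violates.

4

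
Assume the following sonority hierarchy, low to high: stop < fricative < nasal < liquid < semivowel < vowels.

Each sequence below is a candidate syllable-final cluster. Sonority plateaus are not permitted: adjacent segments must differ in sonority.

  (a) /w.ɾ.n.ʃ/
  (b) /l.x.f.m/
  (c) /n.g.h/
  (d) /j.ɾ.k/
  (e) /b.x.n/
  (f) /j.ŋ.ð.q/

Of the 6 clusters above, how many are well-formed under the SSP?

3

(a) sonority 5-4-3-2: well-formed.
(b) sonority 4-2-2-3: ill-formed.
(c) sonority 3-1-2: ill-formed.
(d) sonority 5-4-1: well-formed.
(e) sonority 1-2-3: ill-formed.
(f) sonority 5-3-2-1: well-formed.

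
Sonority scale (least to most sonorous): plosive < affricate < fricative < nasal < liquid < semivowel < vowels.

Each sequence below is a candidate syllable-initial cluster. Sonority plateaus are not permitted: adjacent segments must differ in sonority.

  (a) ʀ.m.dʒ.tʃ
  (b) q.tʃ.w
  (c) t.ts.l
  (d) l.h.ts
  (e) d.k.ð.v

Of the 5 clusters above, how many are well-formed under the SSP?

2

(a) sonority 5-4-2-2: ill-formed.
(b) sonority 1-2-6: well-formed.
(c) sonority 1-2-5: well-formed.
(d) sonority 5-3-2: ill-formed.
(e) sonority 1-1-3-3: ill-formed.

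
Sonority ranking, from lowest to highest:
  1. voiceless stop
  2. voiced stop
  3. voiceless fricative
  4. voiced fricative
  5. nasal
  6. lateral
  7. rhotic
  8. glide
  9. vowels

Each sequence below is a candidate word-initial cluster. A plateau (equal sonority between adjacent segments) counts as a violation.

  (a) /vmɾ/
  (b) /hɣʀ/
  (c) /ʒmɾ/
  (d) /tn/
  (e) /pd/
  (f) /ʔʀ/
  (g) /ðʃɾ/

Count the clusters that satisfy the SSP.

6

(a) /vmɾ/: profile 4-5-7 — obeys.
(b) /hɣʀ/: profile 3-4-7 — obeys.
(c) /ʒmɾ/: profile 4-5-7 — obeys.
(d) /tn/: profile 1-5 — obeys.
(e) /pd/: profile 1-2 — obeys.
(f) /ʔʀ/: profile 1-7 — obeys.
(g) /ðʃɾ/: profile 4-3-7 — violates.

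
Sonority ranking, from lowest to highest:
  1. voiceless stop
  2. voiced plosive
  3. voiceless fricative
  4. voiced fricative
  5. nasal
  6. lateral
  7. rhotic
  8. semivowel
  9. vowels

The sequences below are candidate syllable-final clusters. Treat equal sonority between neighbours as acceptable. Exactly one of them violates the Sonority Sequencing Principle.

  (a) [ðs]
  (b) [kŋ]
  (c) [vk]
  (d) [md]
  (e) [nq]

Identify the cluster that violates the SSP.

b

(a) 4-3 → obeys
(b) 1-5 → violates
(c) 4-1 → obeys
(d) 5-2 → obeys
(e) 5-1 → obeys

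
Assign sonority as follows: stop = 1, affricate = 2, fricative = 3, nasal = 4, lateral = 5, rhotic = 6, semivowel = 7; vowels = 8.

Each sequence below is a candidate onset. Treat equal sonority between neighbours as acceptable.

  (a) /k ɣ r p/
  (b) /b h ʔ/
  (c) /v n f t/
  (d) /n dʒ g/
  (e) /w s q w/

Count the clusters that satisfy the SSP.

(a) sonority 1-3-6-1: ill-formed.
(b) sonority 1-3-1: ill-formed.
(c) sonority 3-4-3-1: ill-formed.
(d) sonority 4-2-1: ill-formed.
(e) sonority 7-3-1-7: ill-formed.

0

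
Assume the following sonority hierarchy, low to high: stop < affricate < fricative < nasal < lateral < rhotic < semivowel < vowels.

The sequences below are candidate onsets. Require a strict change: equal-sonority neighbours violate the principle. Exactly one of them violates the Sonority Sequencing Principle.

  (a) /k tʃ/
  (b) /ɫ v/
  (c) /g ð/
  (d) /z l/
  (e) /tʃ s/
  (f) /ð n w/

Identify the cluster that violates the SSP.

b

(a) 1-2 → obeys
(b) 5-3 → violates
(c) 1-3 → obeys
(d) 3-5 → obeys
(e) 2-3 → obeys
(f) 3-4-7 → obeys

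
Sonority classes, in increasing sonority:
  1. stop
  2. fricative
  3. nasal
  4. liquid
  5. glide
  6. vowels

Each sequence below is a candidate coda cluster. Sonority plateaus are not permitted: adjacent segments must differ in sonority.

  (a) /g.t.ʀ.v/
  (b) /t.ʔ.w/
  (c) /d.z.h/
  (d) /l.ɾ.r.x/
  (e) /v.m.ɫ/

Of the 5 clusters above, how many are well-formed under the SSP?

0

(a) /g.t.ʀ.v/: profile 1-1-4-2 — violates.
(b) /t.ʔ.w/: profile 1-1-5 — violates.
(c) /d.z.h/: profile 1-2-2 — violates.
(d) /l.ɾ.r.x/: profile 4-4-4-2 — violates.
(e) /v.m.ɫ/: profile 2-3-4 — violates.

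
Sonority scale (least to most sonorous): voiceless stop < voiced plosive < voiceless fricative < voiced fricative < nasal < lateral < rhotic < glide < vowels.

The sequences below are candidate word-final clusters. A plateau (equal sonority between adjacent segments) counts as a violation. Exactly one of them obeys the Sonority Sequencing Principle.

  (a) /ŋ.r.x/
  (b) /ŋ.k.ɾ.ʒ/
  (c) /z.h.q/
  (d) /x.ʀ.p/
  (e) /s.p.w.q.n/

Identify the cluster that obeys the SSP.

(a) 5-7-3 → violates
(b) 5-1-7-4 → violates
(c) 4-3-1 → obeys
(d) 3-7-1 → violates
(e) 3-1-8-1-5 → violates

c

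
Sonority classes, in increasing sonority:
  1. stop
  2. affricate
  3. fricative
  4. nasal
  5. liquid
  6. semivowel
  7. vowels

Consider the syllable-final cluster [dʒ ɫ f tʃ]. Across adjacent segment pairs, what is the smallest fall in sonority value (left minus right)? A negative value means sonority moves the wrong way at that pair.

-3

/dʒ/ is an affricate (sonority 2).
/ɫ/ is a liquid (sonority 5).
/f/ is a fricative (sonority 3).
/tʃ/ is an affricate (sonority 2).
/dʒ/→/ɫ/: change -3.
/ɫ/→/f/: change +2.
/f/→/tʃ/: change +1.
Minimum = -3.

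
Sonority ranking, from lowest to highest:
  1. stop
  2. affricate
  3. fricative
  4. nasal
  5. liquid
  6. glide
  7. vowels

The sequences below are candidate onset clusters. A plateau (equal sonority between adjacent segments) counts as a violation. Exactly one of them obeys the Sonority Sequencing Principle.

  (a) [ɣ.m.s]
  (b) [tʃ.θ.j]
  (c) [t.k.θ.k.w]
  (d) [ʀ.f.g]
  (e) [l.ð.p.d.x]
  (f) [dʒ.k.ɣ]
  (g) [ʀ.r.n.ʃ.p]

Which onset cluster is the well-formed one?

(a) [ɣ.m.s]: profile 3-4-3 — violates.
(b) [tʃ.θ.j]: profile 2-3-6 — obeys.
(c) [t.k.θ.k.w]: profile 1-1-3-1-6 — violates.
(d) [ʀ.f.g]: profile 5-3-1 — violates.
(e) [l.ð.p.d.x]: profile 5-3-1-1-3 — violates.
(f) [dʒ.k.ɣ]: profile 2-1-3 — violates.
(g) [ʀ.r.n.ʃ.p]: profile 5-5-4-3-1 — violates.

b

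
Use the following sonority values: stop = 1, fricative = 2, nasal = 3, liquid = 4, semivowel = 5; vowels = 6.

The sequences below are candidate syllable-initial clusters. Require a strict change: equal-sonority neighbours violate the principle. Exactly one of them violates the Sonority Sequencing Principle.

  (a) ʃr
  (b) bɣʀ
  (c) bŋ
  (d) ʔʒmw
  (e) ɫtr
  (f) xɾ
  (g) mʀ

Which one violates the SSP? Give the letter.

(a) 2-4 → obeys
(b) 1-2-4 → obeys
(c) 1-3 → obeys
(d) 1-2-3-5 → obeys
(e) 4-1-4 → violates
(f) 2-4 → obeys
(g) 3-4 → obeys

e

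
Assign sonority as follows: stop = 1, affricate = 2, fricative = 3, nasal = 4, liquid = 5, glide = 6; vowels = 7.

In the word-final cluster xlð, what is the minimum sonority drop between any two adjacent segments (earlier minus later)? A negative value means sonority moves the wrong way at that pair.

-2

/x/: fricative = 3.
/l/: liquid = 5.
/ð/: fricative = 3.
/x/→/l/: change -2.
/l/→/ð/: change +2.
Minimum = -2.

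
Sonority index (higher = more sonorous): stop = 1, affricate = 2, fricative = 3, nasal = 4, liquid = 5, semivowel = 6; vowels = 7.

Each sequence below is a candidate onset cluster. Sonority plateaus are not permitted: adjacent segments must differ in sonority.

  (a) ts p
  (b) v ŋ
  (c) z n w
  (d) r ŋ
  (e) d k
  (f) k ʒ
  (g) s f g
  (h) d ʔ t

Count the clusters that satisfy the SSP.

3

(a) ts p: profile 2-1 — violates.
(b) v ŋ: profile 3-4 — obeys.
(c) z n w: profile 3-4-6 — obeys.
(d) r ŋ: profile 5-4 — violates.
(e) d k: profile 1-1 — violates.
(f) k ʒ: profile 1-3 — obeys.
(g) s f g: profile 3-3-1 — violates.
(h) d ʔ t: profile 1-1-1 — violates.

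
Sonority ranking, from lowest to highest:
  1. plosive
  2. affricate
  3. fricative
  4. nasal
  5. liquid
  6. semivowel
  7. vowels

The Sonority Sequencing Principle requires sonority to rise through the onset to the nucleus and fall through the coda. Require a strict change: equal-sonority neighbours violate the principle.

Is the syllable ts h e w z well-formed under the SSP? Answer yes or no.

Onset: /ts/ is an affricate (sonority 2), /h/ is a fricative (sonority 3); then the nucleus /e/ (sonority 7).
Onset profile 2-3-7 — rises to the nucleus.
Coda: /w/ is a semivowel (sonority 6), /z/ is a fricative (sonority 3).
Coda profile 7-6-3 — falls from the nucleus.

yes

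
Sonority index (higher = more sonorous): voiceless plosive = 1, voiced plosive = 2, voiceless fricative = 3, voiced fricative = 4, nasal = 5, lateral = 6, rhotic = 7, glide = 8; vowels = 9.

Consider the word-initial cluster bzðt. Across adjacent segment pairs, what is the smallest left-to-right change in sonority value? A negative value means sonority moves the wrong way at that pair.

/b/ — voiced plosive, sonority 2.
/z/ — voiced fricative, sonority 4.
/ð/ — voiced fricative, sonority 4.
/t/ — voiceless plosive, sonority 1.
/b/→/z/: change +2.
/z/→/ð/: change +0.
/ð/→/t/: change -3.
Minimum = -3.

-3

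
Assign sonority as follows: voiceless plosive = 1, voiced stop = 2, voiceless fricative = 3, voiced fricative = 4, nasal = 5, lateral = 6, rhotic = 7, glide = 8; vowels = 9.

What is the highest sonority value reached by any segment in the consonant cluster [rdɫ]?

7

/r/: rhotic = 7.
/d/: voiced stop = 2.
/ɫ/: lateral = 6.
The maximum is 7.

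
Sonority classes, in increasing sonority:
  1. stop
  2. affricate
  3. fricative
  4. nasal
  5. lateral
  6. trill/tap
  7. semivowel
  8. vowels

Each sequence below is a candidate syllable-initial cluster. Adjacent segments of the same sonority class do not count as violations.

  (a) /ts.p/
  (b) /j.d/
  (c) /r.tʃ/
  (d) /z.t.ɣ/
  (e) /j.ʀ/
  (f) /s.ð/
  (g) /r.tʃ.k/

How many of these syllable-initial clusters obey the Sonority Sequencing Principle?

(a) /ts.p/: profile 2-1 — violates.
(b) /j.d/: profile 7-1 — violates.
(c) /r.tʃ/: profile 6-2 — violates.
(d) /z.t.ɣ/: profile 3-1-3 — violates.
(e) /j.ʀ/: profile 7-6 — violates.
(f) /s.ð/: profile 3-3 — obeys.
(g) /r.tʃ.k/: profile 6-2-1 — violates.

1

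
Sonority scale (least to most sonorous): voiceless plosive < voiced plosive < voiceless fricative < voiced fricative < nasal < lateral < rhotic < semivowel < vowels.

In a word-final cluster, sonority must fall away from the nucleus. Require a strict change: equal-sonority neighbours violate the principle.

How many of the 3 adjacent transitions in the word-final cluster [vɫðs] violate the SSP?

1

/v/: voiced fricative = 4.
/ɫ/: lateral = 6.
/ð/: voiced fricative = 4.
/s/: voiceless fricative = 3.
/v/→/ɫ/: 4→6 (does not fall) — violation.
/ɫ/→/ð/: 6→4 (falls) — ok.
/ð/→/s/: 4→3 (falls) — ok.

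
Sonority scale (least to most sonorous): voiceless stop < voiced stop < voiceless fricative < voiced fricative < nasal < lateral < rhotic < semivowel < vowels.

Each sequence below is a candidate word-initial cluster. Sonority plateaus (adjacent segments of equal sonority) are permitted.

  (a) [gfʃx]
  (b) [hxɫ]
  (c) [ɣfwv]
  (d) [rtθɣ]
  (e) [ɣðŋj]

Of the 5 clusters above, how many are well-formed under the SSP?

3

(a) sonority 2-3-3-3: well-formed.
(b) sonority 3-3-6: well-formed.
(c) sonority 4-3-8-4: ill-formed.
(d) sonority 7-1-3-4: ill-formed.
(e) sonority 4-4-5-8: well-formed.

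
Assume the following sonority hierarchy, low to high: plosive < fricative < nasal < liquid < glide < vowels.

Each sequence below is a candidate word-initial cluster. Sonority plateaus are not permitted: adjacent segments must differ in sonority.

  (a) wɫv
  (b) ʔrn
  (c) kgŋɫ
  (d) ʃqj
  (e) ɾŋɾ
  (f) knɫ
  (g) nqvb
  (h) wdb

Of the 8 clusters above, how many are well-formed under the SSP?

(a) 5-4-2 → violates
(b) 1-4-3 → violates
(c) 1-1-3-4 → violates
(d) 2-1-5 → violates
(e) 4-3-4 → violates
(f) 1-3-4 → obeys
(g) 3-1-2-1 → violates
(h) 5-1-1 → violates

1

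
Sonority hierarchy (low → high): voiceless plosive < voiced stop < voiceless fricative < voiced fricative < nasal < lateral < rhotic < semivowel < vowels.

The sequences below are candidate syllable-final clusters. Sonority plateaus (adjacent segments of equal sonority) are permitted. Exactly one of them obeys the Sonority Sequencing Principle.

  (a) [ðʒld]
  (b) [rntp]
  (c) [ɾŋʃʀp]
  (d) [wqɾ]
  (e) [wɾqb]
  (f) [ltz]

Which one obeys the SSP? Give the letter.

(a) 4-4-6-2 → violates
(b) 7-5-1-1 → obeys
(c) 7-5-3-7-1 → violates
(d) 8-1-7 → violates
(e) 8-7-1-2 → violates
(f) 6-1-4 → violates

b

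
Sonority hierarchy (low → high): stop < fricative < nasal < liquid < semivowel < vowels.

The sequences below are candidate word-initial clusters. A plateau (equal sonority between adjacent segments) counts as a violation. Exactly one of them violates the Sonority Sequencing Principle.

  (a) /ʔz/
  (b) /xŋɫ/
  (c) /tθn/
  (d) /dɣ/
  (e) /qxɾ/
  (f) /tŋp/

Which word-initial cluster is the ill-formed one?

f

(a) sonority 1-2: well-formed.
(b) sonority 2-3-4: well-formed.
(c) sonority 1-2-3: well-formed.
(d) sonority 1-2: well-formed.
(e) sonority 1-2-4: well-formed.
(f) sonority 1-3-1: ill-formed.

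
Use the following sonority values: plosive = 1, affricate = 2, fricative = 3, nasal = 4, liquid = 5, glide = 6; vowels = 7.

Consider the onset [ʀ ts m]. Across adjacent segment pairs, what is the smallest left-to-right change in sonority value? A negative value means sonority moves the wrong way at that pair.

-3

/ʀ/ — liquid, sonority 5.
/ts/ — affricate, sonority 2.
/m/ — nasal, sonority 4.
/ʀ/→/ts/: change -3.
/ts/→/m/: change +2.
Minimum = -3.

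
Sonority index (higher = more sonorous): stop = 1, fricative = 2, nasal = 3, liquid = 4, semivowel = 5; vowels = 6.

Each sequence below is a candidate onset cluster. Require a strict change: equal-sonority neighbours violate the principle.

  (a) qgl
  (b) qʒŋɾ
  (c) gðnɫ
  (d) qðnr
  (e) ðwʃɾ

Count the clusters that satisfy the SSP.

(a) qgl: profile 1-1-4 — violates.
(b) qʒŋɾ: profile 1-2-3-4 — obeys.
(c) gðnɫ: profile 1-2-3-4 — obeys.
(d) qðnr: profile 1-2-3-4 — obeys.
(e) ðwʃɾ: profile 2-5-2-4 — violates.

3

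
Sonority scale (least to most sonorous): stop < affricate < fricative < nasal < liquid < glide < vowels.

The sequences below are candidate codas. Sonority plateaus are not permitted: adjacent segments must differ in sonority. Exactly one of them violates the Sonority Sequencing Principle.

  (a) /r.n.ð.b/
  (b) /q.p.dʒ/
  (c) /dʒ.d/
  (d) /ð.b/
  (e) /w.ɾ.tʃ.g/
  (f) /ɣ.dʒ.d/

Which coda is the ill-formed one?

(a) /r.n.ð.b/: profile 5-4-3-1 — obeys.
(b) /q.p.dʒ/: profile 1-1-2 — violates.
(c) /dʒ.d/: profile 2-1 — obeys.
(d) /ð.b/: profile 3-1 — obeys.
(e) /w.ɾ.tʃ.g/: profile 6-5-2-1 — obeys.
(f) /ɣ.dʒ.d/: profile 3-2-1 — obeys.

b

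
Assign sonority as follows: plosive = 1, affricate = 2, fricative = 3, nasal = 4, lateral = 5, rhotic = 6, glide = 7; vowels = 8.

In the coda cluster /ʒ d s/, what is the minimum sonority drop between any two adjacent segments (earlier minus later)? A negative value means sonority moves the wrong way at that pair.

/ʒ/ is a fricative (sonority 3).
/d/ is a plosive (sonority 1).
/s/ is a fricative (sonority 3).
/ʒ/→/d/: change +2.
/d/→/s/: change -2.
Minimum = -2.

-2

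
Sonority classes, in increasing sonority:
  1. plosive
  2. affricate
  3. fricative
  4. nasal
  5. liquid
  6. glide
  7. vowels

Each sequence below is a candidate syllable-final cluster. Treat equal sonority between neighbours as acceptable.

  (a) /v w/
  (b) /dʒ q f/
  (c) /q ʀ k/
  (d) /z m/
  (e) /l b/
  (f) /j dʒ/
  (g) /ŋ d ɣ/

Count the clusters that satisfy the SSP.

2

(a) 3-6 → violates
(b) 2-1-3 → violates
(c) 1-5-1 → violates
(d) 3-4 → violates
(e) 5-1 → obeys
(f) 6-2 → obeys
(g) 4-1-3 → violates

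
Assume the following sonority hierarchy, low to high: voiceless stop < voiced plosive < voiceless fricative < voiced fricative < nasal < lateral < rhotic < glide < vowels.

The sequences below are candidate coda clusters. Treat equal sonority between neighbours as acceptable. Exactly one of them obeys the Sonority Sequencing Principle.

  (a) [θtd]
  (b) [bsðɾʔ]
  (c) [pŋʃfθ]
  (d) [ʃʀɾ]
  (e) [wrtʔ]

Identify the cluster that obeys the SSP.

e

(a) [θtd]: profile 3-1-2 — violates.
(b) [bsðɾʔ]: profile 2-3-4-7-1 — violates.
(c) [pŋʃfθ]: profile 1-5-3-3-3 — violates.
(d) [ʃʀɾ]: profile 3-7-7 — violates.
(e) [wrtʔ]: profile 8-7-1-1 — obeys.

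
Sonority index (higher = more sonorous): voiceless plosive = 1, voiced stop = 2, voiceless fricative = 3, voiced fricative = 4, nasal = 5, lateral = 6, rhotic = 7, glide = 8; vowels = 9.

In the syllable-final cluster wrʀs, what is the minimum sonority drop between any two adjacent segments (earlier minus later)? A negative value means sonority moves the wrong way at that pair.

/w/ — glide, sonority 8.
/r/ — rhotic, sonority 7.
/ʀ/ — rhotic, sonority 7.
/s/ — voiceless fricative, sonority 3.
/w/→/r/: change +1.
/r/→/ʀ/: change +0.
/ʀ/→/s/: change +4.
Minimum = 0.

0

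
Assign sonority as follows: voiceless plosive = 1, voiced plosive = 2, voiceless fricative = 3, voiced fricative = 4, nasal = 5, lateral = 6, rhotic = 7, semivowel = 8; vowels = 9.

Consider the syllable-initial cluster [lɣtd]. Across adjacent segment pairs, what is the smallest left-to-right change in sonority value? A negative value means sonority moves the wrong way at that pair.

/l/ is a lateral (sonority 6).
/ɣ/ is a voiced fricative (sonority 4).
/t/ is a voiceless plosive (sonority 1).
/d/ is a voiced plosive (sonority 2).
/l/→/ɣ/: change -2.
/ɣ/→/t/: change -3.
/t/→/d/: change +1.
Minimum = -3.

-3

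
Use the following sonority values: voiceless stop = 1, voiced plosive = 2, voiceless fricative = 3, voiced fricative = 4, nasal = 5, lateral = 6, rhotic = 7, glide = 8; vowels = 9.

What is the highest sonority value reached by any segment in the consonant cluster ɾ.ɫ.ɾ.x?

/ɾ/: rhotic = 7.
/ɫ/: lateral = 6.
/ɾ/: rhotic = 7.
/x/: voiceless fricative = 3.
The maximum is 7.

7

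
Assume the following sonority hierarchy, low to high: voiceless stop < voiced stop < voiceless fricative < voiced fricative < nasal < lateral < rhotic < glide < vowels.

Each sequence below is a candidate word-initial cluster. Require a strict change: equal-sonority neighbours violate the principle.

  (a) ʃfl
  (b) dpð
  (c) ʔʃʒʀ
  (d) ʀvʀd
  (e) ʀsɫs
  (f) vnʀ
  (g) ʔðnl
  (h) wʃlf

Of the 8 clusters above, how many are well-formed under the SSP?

(a) 3-3-6 → violates
(b) 2-1-4 → violates
(c) 1-3-4-7 → obeys
(d) 7-4-7-2 → violates
(e) 7-3-6-3 → violates
(f) 4-5-7 → obeys
(g) 1-4-5-6 → obeys
(h) 8-3-6-3 → violates

3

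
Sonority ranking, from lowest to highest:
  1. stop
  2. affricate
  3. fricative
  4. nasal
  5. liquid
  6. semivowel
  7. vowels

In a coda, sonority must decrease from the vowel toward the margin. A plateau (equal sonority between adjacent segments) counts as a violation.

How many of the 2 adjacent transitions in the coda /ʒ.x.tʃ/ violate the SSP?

/ʒ/ is a fricative (sonority 3).
/x/ is a fricative (sonority 3).
/tʃ/ is an affricate (sonority 2).
/ʒ/→/x/: 3→3 (plateau) — violation.
/x/→/tʃ/: 3→2 (falls) — ok.

1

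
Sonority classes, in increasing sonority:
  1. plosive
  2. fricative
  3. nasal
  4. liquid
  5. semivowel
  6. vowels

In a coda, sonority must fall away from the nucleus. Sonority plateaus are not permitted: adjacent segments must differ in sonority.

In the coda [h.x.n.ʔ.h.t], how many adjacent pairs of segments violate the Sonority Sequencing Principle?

/h/ — fricative, sonority 2.
/x/ — fricative, sonority 2.
/n/ — nasal, sonority 3.
/ʔ/ — plosive, sonority 1.
/h/ — fricative, sonority 2.
/t/ — plosive, sonority 1.
/h/→/x/: 2→2 (plateau) — violation.
/x/→/n/: 2→3 (does not fall) — violation.
/n/→/ʔ/: 3→1 (falls) — ok.
/ʔ/→/h/: 1→2 (does not fall) — violation.
/h/→/t/: 2→1 (falls) — ok.

3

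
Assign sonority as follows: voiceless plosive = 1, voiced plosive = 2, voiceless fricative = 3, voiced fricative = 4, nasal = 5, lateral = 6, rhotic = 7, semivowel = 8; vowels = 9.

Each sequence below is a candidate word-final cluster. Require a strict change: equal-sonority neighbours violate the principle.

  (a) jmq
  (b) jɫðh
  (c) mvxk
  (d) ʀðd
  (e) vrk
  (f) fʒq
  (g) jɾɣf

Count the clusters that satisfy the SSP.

5

(a) 8-5-1 → obeys
(b) 8-6-4-3 → obeys
(c) 5-4-3-1 → obeys
(d) 7-4-2 → obeys
(e) 4-7-1 → violates
(f) 3-4-1 → violates
(g) 8-7-4-3 → obeys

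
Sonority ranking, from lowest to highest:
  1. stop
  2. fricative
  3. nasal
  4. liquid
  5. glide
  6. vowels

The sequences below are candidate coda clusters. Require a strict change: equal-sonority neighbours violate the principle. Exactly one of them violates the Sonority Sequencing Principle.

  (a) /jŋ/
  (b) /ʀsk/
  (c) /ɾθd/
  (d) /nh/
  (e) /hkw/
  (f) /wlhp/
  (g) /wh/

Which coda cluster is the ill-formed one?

(a) 5-3 → obeys
(b) 4-2-1 → obeys
(c) 4-2-1 → obeys
(d) 3-2 → obeys
(e) 2-1-5 → violates
(f) 5-4-2-1 → obeys
(g) 5-2 → obeys

e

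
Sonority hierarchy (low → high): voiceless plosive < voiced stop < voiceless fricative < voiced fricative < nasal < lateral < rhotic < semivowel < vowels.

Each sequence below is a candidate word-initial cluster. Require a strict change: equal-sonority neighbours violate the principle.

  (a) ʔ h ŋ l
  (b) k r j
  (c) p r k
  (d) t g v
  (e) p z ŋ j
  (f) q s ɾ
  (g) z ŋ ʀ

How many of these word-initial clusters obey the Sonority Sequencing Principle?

(a) 1-3-5-6 → obeys
(b) 1-7-8 → obeys
(c) 1-7-1 → violates
(d) 1-2-4 → obeys
(e) 1-4-5-8 → obeys
(f) 1-3-7 → obeys
(g) 4-5-7 → obeys

6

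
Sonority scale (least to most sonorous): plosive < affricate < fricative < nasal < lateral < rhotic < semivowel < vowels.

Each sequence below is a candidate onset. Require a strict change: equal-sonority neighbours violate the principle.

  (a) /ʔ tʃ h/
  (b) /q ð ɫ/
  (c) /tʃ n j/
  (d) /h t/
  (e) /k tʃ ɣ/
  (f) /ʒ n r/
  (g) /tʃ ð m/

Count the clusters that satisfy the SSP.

6

(a) sonority 1-2-3: well-formed.
(b) sonority 1-3-5: well-formed.
(c) sonority 2-4-7: well-formed.
(d) sonority 3-1: ill-formed.
(e) sonority 1-2-3: well-formed.
(f) sonority 3-4-6: well-formed.
(g) sonority 2-3-4: well-formed.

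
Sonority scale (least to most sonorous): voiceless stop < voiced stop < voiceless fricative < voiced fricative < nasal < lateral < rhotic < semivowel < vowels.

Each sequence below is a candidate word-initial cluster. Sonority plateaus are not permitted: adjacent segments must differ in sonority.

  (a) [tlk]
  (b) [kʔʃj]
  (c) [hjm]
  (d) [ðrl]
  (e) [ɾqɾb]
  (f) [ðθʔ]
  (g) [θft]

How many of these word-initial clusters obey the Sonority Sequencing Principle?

(a) [tlk]: profile 1-6-1 — violates.
(b) [kʔʃj]: profile 1-1-3-8 — violates.
(c) [hjm]: profile 3-8-5 — violates.
(d) [ðrl]: profile 4-7-6 — violates.
(e) [ɾqɾb]: profile 7-1-7-2 — violates.
(f) [ðθʔ]: profile 4-3-1 — violates.
(g) [θft]: profile 3-3-1 — violates.

0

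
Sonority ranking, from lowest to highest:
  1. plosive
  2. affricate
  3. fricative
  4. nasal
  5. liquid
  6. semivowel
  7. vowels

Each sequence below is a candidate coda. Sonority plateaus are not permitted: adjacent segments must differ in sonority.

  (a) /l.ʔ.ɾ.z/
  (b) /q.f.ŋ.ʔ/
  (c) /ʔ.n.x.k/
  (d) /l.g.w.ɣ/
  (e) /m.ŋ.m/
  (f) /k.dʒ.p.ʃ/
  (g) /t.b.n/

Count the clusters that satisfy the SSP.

0

(a) /l.ʔ.ɾ.z/: profile 5-1-5-3 — violates.
(b) /q.f.ŋ.ʔ/: profile 1-3-4-1 — violates.
(c) /ʔ.n.x.k/: profile 1-4-3-1 — violates.
(d) /l.g.w.ɣ/: profile 5-1-6-3 — violates.
(e) /m.ŋ.m/: profile 4-4-4 — violates.
(f) /k.dʒ.p.ʃ/: profile 1-2-1-3 — violates.
(g) /t.b.n/: profile 1-1-4 — violates.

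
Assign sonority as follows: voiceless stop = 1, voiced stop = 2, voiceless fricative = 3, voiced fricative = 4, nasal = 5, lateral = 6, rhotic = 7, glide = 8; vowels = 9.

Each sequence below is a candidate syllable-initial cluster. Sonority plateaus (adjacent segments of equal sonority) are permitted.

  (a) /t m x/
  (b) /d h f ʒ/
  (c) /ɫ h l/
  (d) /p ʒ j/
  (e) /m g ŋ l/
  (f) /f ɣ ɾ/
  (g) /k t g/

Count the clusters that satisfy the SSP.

4

(a) 1-5-3 → violates
(b) 2-3-3-4 → obeys
(c) 6-3-6 → violates
(d) 1-4-8 → obeys
(e) 5-2-5-6 → violates
(f) 3-4-7 → obeys
(g) 1-1-2 → obeys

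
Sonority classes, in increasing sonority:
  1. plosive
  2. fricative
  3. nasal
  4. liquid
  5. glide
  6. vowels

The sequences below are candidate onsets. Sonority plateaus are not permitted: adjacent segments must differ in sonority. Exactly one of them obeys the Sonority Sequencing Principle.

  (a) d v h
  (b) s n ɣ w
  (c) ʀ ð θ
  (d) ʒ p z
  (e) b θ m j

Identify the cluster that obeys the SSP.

(a) 1-2-2 → violates
(b) 2-3-2-5 → violates
(c) 4-2-2 → violates
(d) 2-1-2 → violates
(e) 1-2-3-5 → obeys

e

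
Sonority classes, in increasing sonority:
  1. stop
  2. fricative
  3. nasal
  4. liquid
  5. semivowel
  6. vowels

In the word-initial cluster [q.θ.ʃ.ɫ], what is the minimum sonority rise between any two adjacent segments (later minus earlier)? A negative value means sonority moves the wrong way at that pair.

0

/q/: stop = 1.
/θ/: fricative = 2.
/ʃ/: fricative = 2.
/ɫ/: liquid = 4.
/q/→/θ/: change +1.
/θ/→/ʃ/: change +0.
/ʃ/→/ɫ/: change +2.
Minimum = 0.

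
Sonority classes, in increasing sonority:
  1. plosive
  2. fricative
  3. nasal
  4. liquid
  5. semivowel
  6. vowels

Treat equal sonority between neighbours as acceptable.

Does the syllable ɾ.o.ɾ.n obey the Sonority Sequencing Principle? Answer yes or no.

Onset: /ɾ/ is a liquid (sonority 4); then the nucleus /o/ (sonority 6).
Onset profile 4-6 — rises to the nucleus.
Coda: /ɾ/ is a liquid (sonority 4), /n/ is a nasal (sonority 3).
Coda profile 6-4-3 — falls from the nucleus.

yes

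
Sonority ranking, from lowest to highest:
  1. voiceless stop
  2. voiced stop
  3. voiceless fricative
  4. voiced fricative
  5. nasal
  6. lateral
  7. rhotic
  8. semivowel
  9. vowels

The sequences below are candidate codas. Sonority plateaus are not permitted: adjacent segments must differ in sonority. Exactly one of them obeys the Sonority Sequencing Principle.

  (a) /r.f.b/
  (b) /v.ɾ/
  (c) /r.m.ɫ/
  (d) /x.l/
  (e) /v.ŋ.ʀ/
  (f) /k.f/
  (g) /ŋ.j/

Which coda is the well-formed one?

(a) sonority 7-3-2: well-formed.
(b) sonority 4-7: ill-formed.
(c) sonority 7-5-6: ill-formed.
(d) sonority 3-6: ill-formed.
(e) sonority 4-5-7: ill-formed.
(f) sonority 1-3: ill-formed.
(g) sonority 5-8: ill-formed.

a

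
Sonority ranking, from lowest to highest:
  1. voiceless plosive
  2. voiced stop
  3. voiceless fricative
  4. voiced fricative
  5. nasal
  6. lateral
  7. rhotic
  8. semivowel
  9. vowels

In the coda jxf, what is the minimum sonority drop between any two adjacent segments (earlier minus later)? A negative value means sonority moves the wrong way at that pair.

/j/ is a semivowel (sonority 8).
/x/ is a voiceless fricative (sonority 3).
/f/ is a voiceless fricative (sonority 3).
/j/→/x/: change +5.
/x/→/f/: change +0.
Minimum = 0.

0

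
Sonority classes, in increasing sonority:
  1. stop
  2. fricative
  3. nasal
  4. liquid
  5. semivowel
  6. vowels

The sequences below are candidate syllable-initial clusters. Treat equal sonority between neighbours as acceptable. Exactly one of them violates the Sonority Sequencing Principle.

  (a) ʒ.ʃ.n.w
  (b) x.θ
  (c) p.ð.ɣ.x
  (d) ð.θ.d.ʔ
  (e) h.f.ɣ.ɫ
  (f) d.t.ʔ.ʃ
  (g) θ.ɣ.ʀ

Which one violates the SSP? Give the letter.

d

(a) 2-2-3-5 → obeys
(b) 2-2 → obeys
(c) 1-2-2-2 → obeys
(d) 2-2-1-1 → violates
(e) 2-2-2-4 → obeys
(f) 1-1-1-2 → obeys
(g) 2-2-4 → obeys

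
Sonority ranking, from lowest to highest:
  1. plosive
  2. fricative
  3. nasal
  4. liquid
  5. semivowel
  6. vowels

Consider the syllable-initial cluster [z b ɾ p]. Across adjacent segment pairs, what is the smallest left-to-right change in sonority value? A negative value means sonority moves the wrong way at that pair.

-3

/z/ — fricative, sonority 2.
/b/ — plosive, sonority 1.
/ɾ/ — liquid, sonority 4.
/p/ — plosive, sonority 1.
/z/→/b/: change -1.
/b/→/ɾ/: change +3.
/ɾ/→/p/: change -3.
Minimum = -3.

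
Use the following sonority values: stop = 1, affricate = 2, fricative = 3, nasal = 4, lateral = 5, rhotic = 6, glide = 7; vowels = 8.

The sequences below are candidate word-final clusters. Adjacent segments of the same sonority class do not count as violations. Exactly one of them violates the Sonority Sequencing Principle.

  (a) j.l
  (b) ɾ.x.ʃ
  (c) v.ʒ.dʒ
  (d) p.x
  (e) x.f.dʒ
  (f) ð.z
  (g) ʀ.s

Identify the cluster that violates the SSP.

d

(a) j.l: profile 7-5 — obeys.
(b) ɾ.x.ʃ: profile 6-3-3 — obeys.
(c) v.ʒ.dʒ: profile 3-3-2 — obeys.
(d) p.x: profile 1-3 — violates.
(e) x.f.dʒ: profile 3-3-2 — obeys.
(f) ð.z: profile 3-3 — obeys.
(g) ʀ.s: profile 6-3 — obeys.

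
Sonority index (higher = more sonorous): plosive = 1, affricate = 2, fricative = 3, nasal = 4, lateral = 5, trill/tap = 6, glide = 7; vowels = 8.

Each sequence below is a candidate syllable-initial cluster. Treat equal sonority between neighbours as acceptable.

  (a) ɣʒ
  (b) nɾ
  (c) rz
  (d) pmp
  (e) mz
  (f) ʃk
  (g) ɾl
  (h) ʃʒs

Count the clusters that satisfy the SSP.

(a) 3-3 → obeys
(b) 4-6 → obeys
(c) 6-3 → violates
(d) 1-4-1 → violates
(e) 4-3 → violates
(f) 3-1 → violates
(g) 6-5 → violates
(h) 3-3-3 → obeys

3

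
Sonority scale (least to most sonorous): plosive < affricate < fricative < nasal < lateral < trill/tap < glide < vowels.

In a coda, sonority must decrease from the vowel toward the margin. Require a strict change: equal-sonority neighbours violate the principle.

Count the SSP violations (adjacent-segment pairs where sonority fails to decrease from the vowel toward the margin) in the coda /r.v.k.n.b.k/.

/r/: trill/tap = 6.
/v/: fricative = 3.
/k/: plosive = 1.
/n/: nasal = 4.
/b/: plosive = 1.
/k/: plosive = 1.
/r/→/v/: 6→3 (falls) — ok.
/v/→/k/: 3→1 (falls) — ok.
/k/→/n/: 1→4 (does not fall) — violation.
/n/→/b/: 4→1 (falls) — ok.
/b/→/k/: 1→1 (plateau) — violation.

2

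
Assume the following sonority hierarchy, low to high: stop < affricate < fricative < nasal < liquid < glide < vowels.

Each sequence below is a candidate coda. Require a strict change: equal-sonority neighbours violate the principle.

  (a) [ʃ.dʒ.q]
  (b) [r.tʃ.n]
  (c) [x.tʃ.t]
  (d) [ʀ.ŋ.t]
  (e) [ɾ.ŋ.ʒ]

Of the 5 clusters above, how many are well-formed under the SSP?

(a) [ʃ.dʒ.q]: profile 3-2-1 — obeys.
(b) [r.tʃ.n]: profile 5-2-4 — violates.
(c) [x.tʃ.t]: profile 3-2-1 — obeys.
(d) [ʀ.ŋ.t]: profile 5-4-1 — obeys.
(e) [ɾ.ŋ.ʒ]: profile 5-4-3 — obeys.

4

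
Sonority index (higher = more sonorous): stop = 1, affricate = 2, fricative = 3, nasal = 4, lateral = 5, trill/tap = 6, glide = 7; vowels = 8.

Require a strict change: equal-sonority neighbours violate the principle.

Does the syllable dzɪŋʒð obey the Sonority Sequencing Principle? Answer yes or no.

Onset: /d/ is a stop (sonority 1), /z/ is a fricative (sonority 3); then the nucleus /ɪ/ (sonority 8).
Onset profile 1-3-8 — rises to the nucleus.
Coda: /ŋ/ is a nasal (sonority 4), /ʒ/ is a fricative (sonority 3), /ð/ is a fricative (sonority 3).
Coda profile 8-4-3-3 — does not strictly fall throughout.

no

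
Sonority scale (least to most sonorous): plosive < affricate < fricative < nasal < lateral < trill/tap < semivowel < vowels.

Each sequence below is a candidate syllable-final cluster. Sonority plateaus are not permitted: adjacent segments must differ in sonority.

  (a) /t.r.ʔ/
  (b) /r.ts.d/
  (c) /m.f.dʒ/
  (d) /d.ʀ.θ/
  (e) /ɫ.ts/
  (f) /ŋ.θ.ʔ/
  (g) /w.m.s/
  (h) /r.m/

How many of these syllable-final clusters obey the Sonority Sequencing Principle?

6

(a) /t.r.ʔ/: profile 1-6-1 — violates.
(b) /r.ts.d/: profile 6-2-1 — obeys.
(c) /m.f.dʒ/: profile 4-3-2 — obeys.
(d) /d.ʀ.θ/: profile 1-6-3 — violates.
(e) /ɫ.ts/: profile 5-2 — obeys.
(f) /ŋ.θ.ʔ/: profile 4-3-1 — obeys.
(g) /w.m.s/: profile 7-4-3 — obeys.
(h) /r.m/: profile 6-4 — obeys.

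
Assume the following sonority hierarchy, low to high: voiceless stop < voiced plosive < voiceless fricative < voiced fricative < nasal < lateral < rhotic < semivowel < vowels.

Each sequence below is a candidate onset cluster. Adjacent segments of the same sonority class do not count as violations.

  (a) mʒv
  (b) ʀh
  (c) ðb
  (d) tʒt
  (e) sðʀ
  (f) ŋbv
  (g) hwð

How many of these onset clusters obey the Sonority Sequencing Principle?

1

(a) mʒv: profile 5-4-4 — violates.
(b) ʀh: profile 7-3 — violates.
(c) ðb: profile 4-2 — violates.
(d) tʒt: profile 1-4-1 — violates.
(e) sðʀ: profile 3-4-7 — obeys.
(f) ŋbv: profile 5-2-4 — violates.
(g) hwð: profile 3-8-4 — violates.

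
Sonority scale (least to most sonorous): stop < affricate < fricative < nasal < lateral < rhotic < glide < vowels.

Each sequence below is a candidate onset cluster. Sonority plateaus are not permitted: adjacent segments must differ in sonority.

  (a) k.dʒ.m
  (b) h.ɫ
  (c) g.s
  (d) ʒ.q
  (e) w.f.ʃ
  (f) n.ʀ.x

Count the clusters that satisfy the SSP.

(a) sonority 1-2-4: well-formed.
(b) sonority 3-5: well-formed.
(c) sonority 1-3: well-formed.
(d) sonority 3-1: ill-formed.
(e) sonority 7-3-3: ill-formed.
(f) sonority 4-6-3: ill-formed.

3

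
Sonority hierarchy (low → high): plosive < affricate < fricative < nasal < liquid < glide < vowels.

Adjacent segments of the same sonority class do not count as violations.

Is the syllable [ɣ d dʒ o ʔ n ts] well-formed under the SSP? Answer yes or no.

no

Onset: /ɣ/ is a fricative (sonority 3), /d/ is a plosive (sonority 1), /dʒ/ is an affricate (sonority 2); then the nucleus /o/ (sonority 7).
Onset profile 3-1-2-7 — does not rise throughout.
Coda: /ʔ/ is a plosive (sonority 1), /n/ is a nasal (sonority 4), /ts/ is an affricate (sonority 2).
Coda profile 7-1-4-2 — does not fall throughout.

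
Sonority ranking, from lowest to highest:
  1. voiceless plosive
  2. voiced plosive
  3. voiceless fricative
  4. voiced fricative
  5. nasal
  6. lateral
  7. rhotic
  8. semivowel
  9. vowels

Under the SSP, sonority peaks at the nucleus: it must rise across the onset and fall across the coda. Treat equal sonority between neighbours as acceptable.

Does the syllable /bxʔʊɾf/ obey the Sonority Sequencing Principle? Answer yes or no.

Onset: /b/ is a voiced plosive (sonority 2), /x/ is a voiceless fricative (sonority 3), /ʔ/ is a voiceless plosive (sonority 1); then the nucleus /ʊ/ (sonority 9).
Onset profile 2-3-1-9 — does not rise throughout.
Coda: /ɾ/ is a rhotic (sonority 7), /f/ is a voiceless fricative (sonority 3).
Coda profile 9-7-3 — falls from the nucleus.

no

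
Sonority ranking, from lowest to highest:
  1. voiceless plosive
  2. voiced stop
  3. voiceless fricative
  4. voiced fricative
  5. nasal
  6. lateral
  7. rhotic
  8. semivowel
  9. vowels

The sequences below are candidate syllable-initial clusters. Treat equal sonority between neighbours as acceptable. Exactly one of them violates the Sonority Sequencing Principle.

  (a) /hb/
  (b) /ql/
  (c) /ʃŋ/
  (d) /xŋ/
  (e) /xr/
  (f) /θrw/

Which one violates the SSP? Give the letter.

(a) /hb/: profile 3-2 — violates.
(b) /ql/: profile 1-6 — obeys.
(c) /ʃŋ/: profile 3-5 — obeys.
(d) /xŋ/: profile 3-5 — obeys.
(e) /xr/: profile 3-7 — obeys.
(f) /θrw/: profile 3-7-8 — obeys.

a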